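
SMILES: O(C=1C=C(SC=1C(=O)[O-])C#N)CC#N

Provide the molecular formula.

C8H3N2O3S-

Heavy atoms from the SMILES: 8 C, 2 N, 3 O, 1 S.
Implicit hydrogens by atom environment:
  3 × C (aromatic): no H
  3 × C: no H
  2 × N: no H
  2 × O: no H
  1 × C: 2 H
  1 × C (aromatic): 1 H
  1 × O (charge -1): no H
  1 × S (aromatic): no H
  Total hydrogens = 3.
Net charge -1.
Molecular formula: C8H3N2O3S-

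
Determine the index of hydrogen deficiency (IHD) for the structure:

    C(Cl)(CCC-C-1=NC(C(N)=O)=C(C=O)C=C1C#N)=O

9

Molecular formula from the SMILES: C12H10ClN3O3.
DoU = (2C + 2 + N − H − X)/2 = (2·12 + 2 + 3 − 10 − 1)/2 = 18/2 = 9.
(Structurally: 1 ring(s) + 8 π bond(s) = 9.)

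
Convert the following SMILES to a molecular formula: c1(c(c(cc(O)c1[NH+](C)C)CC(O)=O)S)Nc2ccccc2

Heavy atoms from the SMILES: 16 C, 2 N, 3 O, 1 S.
Implicit hydrogens by atom environment:
  6 × C (aromatic): 1 H each → 6
  6 × C (aromatic): no H
  2 × C: 3 H each → 6
  2 × O: 1 H each → 2
  1 × C: 2 H
  1 × C: no H
  1 × N (charge +1): 1 H
  1 × N: 1 H
  1 × O: no H
  1 × S: 1 H
  Total hydrogens = 19.
Net charge +1.
Molecular formula: C16H19N2O3S+

C16H19N2O3S+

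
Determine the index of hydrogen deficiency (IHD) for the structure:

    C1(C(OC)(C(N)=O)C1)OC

Molecular formula from the SMILES: C6H11NO3.
DoU = (2C + 2 + N − H − X)/2 = (2·6 + 2 + 1 − 11 − 0)/2 = 4/2 = 2.
(Structurally: 1 ring(s) + 1 π bond(s) = 2.)

2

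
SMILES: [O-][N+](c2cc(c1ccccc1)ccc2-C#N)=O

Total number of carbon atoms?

The symbol for carbon appears 13 times in the SMILES. Lowercase c denotes aromatic carbon and counts toward C.

13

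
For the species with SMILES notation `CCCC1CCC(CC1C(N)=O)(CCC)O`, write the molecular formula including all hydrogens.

Heavy atoms from the SMILES: 13 C, 1 N, 2 O.
Implicit hydrogens by atom environment:
  7 × C: 2 H each → 14
  2 × C: 3 H each → 6
  2 × C: 1 H each → 2
  2 × C: no H
  1 × N: 2 H
  1 × O: 1 H
  1 × O: no H
  Total hydrogens = 25.
Molecular formula: C13H25NO2

C13H25NO2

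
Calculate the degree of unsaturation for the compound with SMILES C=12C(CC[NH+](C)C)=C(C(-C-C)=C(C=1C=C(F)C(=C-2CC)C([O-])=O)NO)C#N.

Molecular formula from the SMILES: C20H24FN3O3.
DoU = (2C + 2 + N − H − X)/2 = (2·20 + 2 + 3 − 24 − 1)/2 = 20/2 = 10.
(Structurally: 2 ring(s) + 8 π bond(s) = 10.)

10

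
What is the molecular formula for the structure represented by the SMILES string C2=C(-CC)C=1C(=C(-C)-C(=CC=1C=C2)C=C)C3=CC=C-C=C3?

Heavy atoms from the SMILES: 21 C.
Implicit hydrogens by atom environment:
  9 × C (aromatic): 1 H each → 9
  7 × C (aromatic): no H
  2 × C: 3 H each → 6
  2 × C: 2 H each → 4
  1 × C: 1 H
  Total hydrogens = 20.
Molecular formula: C21H20

C21H20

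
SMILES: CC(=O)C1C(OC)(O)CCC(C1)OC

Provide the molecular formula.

C10H18O4

Heavy atoms from the SMILES: 10 C, 4 O.
Implicit hydrogens by atom environment:
  3 × C: 3 H each → 9
  3 × C: 2 H each → 6
  3 × O: no H
  2 × C: 1 H each → 2
  2 × C: no H
  1 × O: 1 H
  Total hydrogens = 18.
Molecular formula: C10H18O4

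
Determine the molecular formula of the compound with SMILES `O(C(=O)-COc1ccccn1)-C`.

Heavy atoms from the SMILES: 8 C, 1 N, 3 O.
Implicit hydrogens by atom environment:
  4 × C (aromatic): 1 H each → 4
  3 × O: no H
  1 × C: 3 H
  1 × C: 2 H
  1 × C (aromatic): no H
  1 × C: no H
  1 × N (aromatic): no H
  Total hydrogens = 9.
Molecular formula: C8H9NO3

C8H9NO3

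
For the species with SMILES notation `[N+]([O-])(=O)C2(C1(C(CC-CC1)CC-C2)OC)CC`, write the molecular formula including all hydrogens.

C13H23NO3

Heavy atoms from the SMILES: 13 C, 1 N, 3 O.
Implicit hydrogens by atom environment:
  8 × C: 2 H each → 16
  2 × C: 3 H each → 6
  2 × C: no H
  2 × O: no H
  1 × C: 1 H
  1 × N (charge +1): no H
  1 × O (charge -1): no H
  Total hydrogens = 23.
Molecular formula: C13H23NO3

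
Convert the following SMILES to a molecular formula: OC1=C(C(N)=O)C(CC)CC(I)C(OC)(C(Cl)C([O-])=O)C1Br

Heavy atoms from the SMILES: 1 Br, 13 C, 1 Cl, 1 I, 1 N, 5 O.
Implicit hydrogens by atom environment:
  5 × C: no H
  4 × C: 1 H each → 4
  3 × O: no H
  2 × C: 3 H each → 6
  2 × C: 2 H each → 4
  1 × Br: no H
  1 × Cl: no H
  1 × I: no H
  1 × N: 2 H
  1 × O: 1 H
  1 × O (charge -1): no H
  Total hydrogens = 17.
Net charge -1.
Molecular formula: C13H17BrClINO5-

C13H17BrClINO5-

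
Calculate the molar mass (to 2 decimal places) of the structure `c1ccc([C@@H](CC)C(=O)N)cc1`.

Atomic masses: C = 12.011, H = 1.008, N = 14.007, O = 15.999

163.22

Molecular formula: C10H13NO.
M = 10×12.011 + 13×1.008 + 1×14.007 + 1×15.999 = 163.22 g/mol.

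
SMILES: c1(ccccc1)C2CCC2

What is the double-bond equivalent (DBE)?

5

Molecular formula from the SMILES: C10H12.
DoU = (2C + 2 + N − H − X)/2 = (2·10 + 2 + 0 − 12 − 0)/2 = 10/2 = 5.
(Structurally: 2 ring(s) + 3 π bond(s) = 5.)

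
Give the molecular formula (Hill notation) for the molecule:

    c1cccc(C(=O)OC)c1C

C9H10O2

Heavy atoms from the SMILES: 9 C, 2 O.
Implicit hydrogens by atom environment:
  4 × C (aromatic): 1 H each → 4
  2 × C: 3 H each → 6
  2 × C (aromatic): no H
  2 × O: no H
  1 × C: no H
  Total hydrogens = 10.
Molecular formula: C9H10O2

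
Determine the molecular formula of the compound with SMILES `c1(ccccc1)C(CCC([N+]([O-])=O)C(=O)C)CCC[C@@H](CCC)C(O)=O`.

Heavy atoms from the SMILES: 20 C, 1 N, 5 O.
Implicit hydrogens by atom environment:
  7 × C: 2 H each → 14
  5 × C (aromatic): 1 H each → 5
  3 × C: 1 H each → 3
  3 × O: no H
  2 × C: 3 H each → 6
  2 × C: no H
  1 × C (aromatic): no H
  1 × N (charge +1): no H
  1 × O: 1 H
  1 × O (charge -1): no H
  Total hydrogens = 29.
Molecular formula: C20H29NO5

C20H29NO5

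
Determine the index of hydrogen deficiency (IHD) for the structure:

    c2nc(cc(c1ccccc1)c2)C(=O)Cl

Molecular formula from the SMILES: C12H8ClNO.
DoU = (2C + 2 + N − H − X)/2 = (2·12 + 2 + 1 − 8 − 1)/2 = 18/2 = 9.
(Structurally: 2 ring(s) + 7 π bond(s) = 9.)

9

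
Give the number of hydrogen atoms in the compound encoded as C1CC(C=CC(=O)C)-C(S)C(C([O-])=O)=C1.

13

Hydrogens are implicit in SMILES; fill each atom to its normal valence:
  5 × C: 1 H each → 5
  3 × C: no H
  2 × C: 2 H each → 4
  2 × O: no H
  1 × C: 3 H
  1 × O (charge -1): no H
  1 × S: 1 H
  Total hydrogens = 13.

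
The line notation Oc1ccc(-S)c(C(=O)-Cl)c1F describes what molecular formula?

C7H4ClFO2S

Heavy atoms from the SMILES: 7 C, 1 Cl, 1 F, 2 O, 1 S.
Implicit hydrogens by atom environment:
  4 × C (aromatic): no H
  2 × C (aromatic): 1 H each → 2
  1 × C: no H
  1 × Cl: no H
  1 × F: no H
  1 × O: 1 H
  1 × O: no H
  1 × S: 1 H
  Total hydrogens = 4.
Molecular formula: C7H4ClFO2S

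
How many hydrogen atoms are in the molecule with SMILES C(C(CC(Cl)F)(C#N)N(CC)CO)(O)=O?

12

Hydrogens are implicit in SMILES; fill each atom to its normal valence:
  3 × C: 2 H each → 6
  3 × C: no H
  2 × N: no H
  2 × O: 1 H each → 2
  1 × C: 3 H
  1 × C: 1 H
  1 × Cl: no H
  1 × F: no H
  1 × O: no H
  Total hydrogens = 12.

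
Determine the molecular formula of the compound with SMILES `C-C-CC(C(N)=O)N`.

Heavy atoms from the SMILES: 5 C, 2 N, 1 O.
Implicit hydrogens by atom environment:
  2 × C: 2 H each → 4
  2 × N: 2 H each → 4
  1 × C: 3 H
  1 × C: 1 H
  1 × C: no H
  1 × O: no H
  Total hydrogens = 12.
Molecular formula: C5H12N2O

C5H12N2O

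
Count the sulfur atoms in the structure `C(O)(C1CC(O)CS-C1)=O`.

The symbol for sulfur appears 1 time in the SMILES.

1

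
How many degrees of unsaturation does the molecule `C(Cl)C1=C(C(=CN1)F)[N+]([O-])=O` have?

4

Molecular formula from the SMILES: C5H4ClFN2O2.
DoU = (2C + 2 + N − H − X)/2 = (2·5 + 2 + 2 − 4 − 2)/2 = 8/2 = 4.
(Structurally: 1 ring(s) + 3 π bond(s) = 4.)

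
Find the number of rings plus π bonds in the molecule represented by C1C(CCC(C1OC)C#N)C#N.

Molecular formula from the SMILES: C9H12N2O.
DoU = (2C + 2 + N − H − X)/2 = (2·9 + 2 + 2 − 12 − 0)/2 = 10/2 = 5.
(Structurally: 1 ring(s) + 4 π bond(s) = 5.)

5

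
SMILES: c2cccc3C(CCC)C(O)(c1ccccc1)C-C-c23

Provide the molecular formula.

Heavy atoms from the SMILES: 19 C, 1 O.
Implicit hydrogens by atom environment:
  9 × C (aromatic): 1 H each → 9
  4 × C: 2 H each → 8
  3 × C (aromatic): no H
  1 × C: 3 H
  1 × C: 1 H
  1 × C: no H
  1 × O: 1 H
  Total hydrogens = 22.
Molecular formula: C19H22O

C19H22O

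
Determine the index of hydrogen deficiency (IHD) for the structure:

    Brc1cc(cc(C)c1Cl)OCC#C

Molecular formula from the SMILES: C10H8BrClO.
DoU = (2C + 2 + N − H − X)/2 = (2·10 + 2 + 0 − 8 − 2)/2 = 12/2 = 6.
(Structurally: 1 ring(s) + 5 π bond(s) = 6.)

6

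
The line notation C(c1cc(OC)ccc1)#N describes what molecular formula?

C8H7NO

Heavy atoms from the SMILES: 8 C, 1 N, 1 O.
Implicit hydrogens by atom environment:
  4 × C (aromatic): 1 H each → 4
  2 × C (aromatic): no H
  1 × C: 3 H
  1 × C: no H
  1 × N: no H
  1 × O: no H
  Total hydrogens = 7.
Molecular formula: C8H7NO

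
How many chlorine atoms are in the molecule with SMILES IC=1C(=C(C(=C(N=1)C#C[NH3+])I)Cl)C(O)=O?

1

The symbol for chlorine appears 1 time in the SMILES.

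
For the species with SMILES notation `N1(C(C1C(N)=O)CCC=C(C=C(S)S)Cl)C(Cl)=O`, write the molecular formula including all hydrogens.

Heavy atoms from the SMILES: 10 C, 2 Cl, 2 N, 2 O, 2 S.
Implicit hydrogens by atom environment:
  4 × C: 1 H each → 4
  4 × C: no H
  2 × C: 2 H each → 4
  2 × Cl: no H
  2 × O: no H
  2 × S: 1 H each → 2
  1 × N: 2 H
  1 × N: no H
  Total hydrogens = 12.
Molecular formula: C10H12Cl2N2O2S2

C10H12Cl2N2O2S2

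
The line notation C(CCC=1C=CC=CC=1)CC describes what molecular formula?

Heavy atoms from the SMILES: 11 C.
Implicit hydrogens by atom environment:
  5 × C (aromatic): 1 H each → 5
  4 × C: 2 H each → 8
  1 × C: 3 H
  1 × C (aromatic): no H
  Total hydrogens = 16.
Molecular formula: C11H16

C11H16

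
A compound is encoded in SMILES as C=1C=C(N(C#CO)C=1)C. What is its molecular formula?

C7H7NO

Heavy atoms from the SMILES: 7 C, 1 N, 1 O.
Implicit hydrogens by atom environment:
  3 × C (aromatic): 1 H each → 3
  2 × C: no H
  1 × C: 3 H
  1 × C (aromatic): no H
  1 × N (aromatic): no H
  1 × O: 1 H
  Total hydrogens = 7.
Molecular formula: C7H7NO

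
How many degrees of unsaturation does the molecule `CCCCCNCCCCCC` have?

0

Molecular formula from the SMILES: C11H25N.
DoU = (2C + 2 + N − H − X)/2 = (2·11 + 2 + 1 − 25 − 0)/2 = 0/2 = 0.
(Structurally: 0 ring(s) + 0 π bond(s) = 0.)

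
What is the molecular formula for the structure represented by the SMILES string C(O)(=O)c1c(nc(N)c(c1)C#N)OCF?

Heavy atoms from the SMILES: 8 C, 1 F, 3 N, 3 O.
Implicit hydrogens by atom environment:
  4 × C (aromatic): no H
  2 × C: no H
  2 × O: no H
  1 × C: 2 H
  1 × C (aromatic): 1 H
  1 × F: no H
  1 × N: 2 H
  1 × N (aromatic): no H
  1 × N: no H
  1 × O: 1 H
  Total hydrogens = 6.
Molecular formula: C8H6FN3O3

C8H6FN3O3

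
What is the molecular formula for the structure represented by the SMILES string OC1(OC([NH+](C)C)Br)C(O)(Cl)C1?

C6H12BrClNO3+

Heavy atoms from the SMILES: 1 Br, 6 C, 1 Cl, 1 N, 3 O.
Implicit hydrogens by atom environment:
  2 × C: 3 H each → 6
  2 × C: no H
  2 × O: 1 H each → 2
  1 × Br: no H
  1 × C: 2 H
  1 × C: 1 H
  1 × Cl: no H
  1 × N (charge +1): 1 H
  1 × O: no H
  Total hydrogens = 12.
Net charge +1.
Molecular formula: C6H12BrClNO3+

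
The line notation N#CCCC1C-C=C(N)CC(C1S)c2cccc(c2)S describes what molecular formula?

C16H20N2S2

Heavy atoms from the SMILES: 16 C, 2 N, 2 S.
Implicit hydrogens by atom environment:
  4 × C: 2 H each → 8
  4 × C: 1 H each → 4
  4 × C (aromatic): 1 H each → 4
  2 × C: no H
  2 × C (aromatic): no H
  2 × S: 1 H each → 2
  1 × N: 2 H
  1 × N: no H
  Total hydrogens = 20.
Molecular formula: C16H20N2S2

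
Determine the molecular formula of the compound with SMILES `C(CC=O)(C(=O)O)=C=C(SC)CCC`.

Heavy atoms from the SMILES: 10 C, 3 O, 1 S.
Implicit hydrogens by atom environment:
  4 × C: no H
  3 × C: 2 H each → 6
  2 × C: 3 H each → 6
  2 × O: no H
  1 × C: 1 H
  1 × O: 1 H
  1 × S: no H
  Total hydrogens = 14.
Molecular formula: C10H14O3S

C10H14O3S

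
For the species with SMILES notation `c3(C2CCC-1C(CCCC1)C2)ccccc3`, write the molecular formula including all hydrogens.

Heavy atoms from the SMILES: 16 C.
Implicit hydrogens by atom environment:
  7 × C: 2 H each → 14
  5 × C (aromatic): 1 H each → 5
  3 × C: 1 H each → 3
  1 × C (aromatic): no H
  Total hydrogens = 22.
Molecular formula: C16H22

C16H22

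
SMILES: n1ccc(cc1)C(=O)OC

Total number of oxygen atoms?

2

The symbol for oxygen appears 2 times in the SMILES.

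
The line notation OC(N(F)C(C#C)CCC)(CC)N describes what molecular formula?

C9H17FN2O

Heavy atoms from the SMILES: 9 C, 1 F, 2 N, 1 O.
Implicit hydrogens by atom environment:
  3 × C: 2 H each → 6
  2 × C: 3 H each → 6
  2 × C: 1 H each → 2
  2 × C: no H
  1 × F: no H
  1 × N: 2 H
  1 × N: no H
  1 × O: 1 H
  Total hydrogens = 17.
Molecular formula: C9H17FN2O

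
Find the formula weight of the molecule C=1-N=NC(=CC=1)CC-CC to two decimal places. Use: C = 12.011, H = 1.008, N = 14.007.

136.20

Molecular formula: C8H12N2.
M = 8×12.011 + 12×1.008 + 2×14.007 = 136.20 g/mol.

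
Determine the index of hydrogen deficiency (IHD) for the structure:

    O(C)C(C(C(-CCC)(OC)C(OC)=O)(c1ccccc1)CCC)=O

Molecular formula from the SMILES: C19H28O5.
DoU = (2C + 2 + N − H − X)/2 = (2·19 + 2 + 0 − 28 − 0)/2 = 12/2 = 6.
(Structurally: 1 ring(s) + 5 π bond(s) = 6.)

6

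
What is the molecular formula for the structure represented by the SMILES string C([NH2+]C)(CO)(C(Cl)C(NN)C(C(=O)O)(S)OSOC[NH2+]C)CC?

[C11H27ClN4O5S2]2+

Heavy atoms from the SMILES: 11 C, 1 Cl, 4 N, 5 O, 2 S.
Implicit hydrogens by atom environment:
  3 × C: 3 H each → 9
  3 × C: 2 H each → 6
  3 × C: no H
  3 × O: no H
  2 × C: 1 H each → 2
  2 × N (charge +1): 2 H each → 4
  2 × O: 1 H each → 2
  1 × Cl: no H
  1 × N: 2 H
  1 × N: 1 H
  1 × S: 1 H
  1 × S: no H
  Total hydrogens = 27.
Net charge +2.
Molecular formula: [C11H27ClN4O5S2]2+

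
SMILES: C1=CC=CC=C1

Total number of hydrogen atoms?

6

Hydrogens are implicit in SMILES; fill each atom to its normal valence:
  6 × C (aromatic): 1 H each → 6
  Total hydrogens = 6.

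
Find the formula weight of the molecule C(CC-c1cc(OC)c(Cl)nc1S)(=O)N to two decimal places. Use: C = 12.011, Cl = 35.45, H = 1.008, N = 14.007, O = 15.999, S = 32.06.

Molecular formula: C9H11ClN2O2S.
M = 9×12.011 + 1×35.45 + 11×1.008 + 2×14.007 + 2×15.999 + 1×32.06 = 246.71 g/mol.

246.71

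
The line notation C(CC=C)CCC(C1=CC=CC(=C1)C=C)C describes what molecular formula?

C16H22

Heavy atoms from the SMILES: 16 C.
Implicit hydrogens by atom environment:
  6 × C: 2 H each → 12
  4 × C (aromatic): 1 H each → 4
  3 × C: 1 H each → 3
  2 × C (aromatic): no H
  1 × C: 3 H
  Total hydrogens = 22.
Molecular formula: C16H22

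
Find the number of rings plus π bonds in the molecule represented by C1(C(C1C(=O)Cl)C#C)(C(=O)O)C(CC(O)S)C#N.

Molecular formula from the SMILES: C11H10ClNO4S.
DoU = (2C + 2 + N − H − X)/2 = (2·11 + 2 + 1 − 10 − 1)/2 = 14/2 = 7.
(Structurally: 1 ring(s) + 6 π bond(s) = 7.)

7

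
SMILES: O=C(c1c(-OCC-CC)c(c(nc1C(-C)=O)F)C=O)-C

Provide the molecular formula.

Heavy atoms from the SMILES: 14 C, 1 F, 1 N, 4 O.
Implicit hydrogens by atom environment:
  5 × C (aromatic): no H
  4 × O: no H
  3 × C: 3 H each → 9
  3 × C: 2 H each → 6
  2 × C: no H
  1 × C: 1 H
  1 × F: no H
  1 × N (aromatic): no H
  Total hydrogens = 16.
Molecular formula: C14H16FNO4

C14H16FNO4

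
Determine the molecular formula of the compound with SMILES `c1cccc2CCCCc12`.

C10H12

Heavy atoms from the SMILES: 10 C.
Implicit hydrogens by atom environment:
  4 × C: 2 H each → 8
  4 × C (aromatic): 1 H each → 4
  2 × C (aromatic): no H
  Total hydrogens = 12.
Molecular formula: C10H12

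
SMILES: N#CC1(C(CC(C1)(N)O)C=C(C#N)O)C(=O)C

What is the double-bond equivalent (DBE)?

Molecular formula from the SMILES: C11H13N3O3.
DoU = (2C + 2 + N − H − X)/2 = (2·11 + 2 + 3 − 13 − 0)/2 = 14/2 = 7.
(Structurally: 1 ring(s) + 6 π bond(s) = 7.)

7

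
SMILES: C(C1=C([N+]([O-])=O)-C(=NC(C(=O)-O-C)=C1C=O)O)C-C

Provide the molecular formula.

C11H12N2O6

Heavy atoms from the SMILES: 11 C, 2 N, 6 O.
Implicit hydrogens by atom environment:
  5 × C (aromatic): no H
  4 × O: no H
  2 × C: 3 H each → 6
  2 × C: 2 H each → 4
  1 × C: 1 H
  1 × C: no H
  1 × N (aromatic): no H
  1 × N (charge +1): no H
  1 × O: 1 H
  1 × O (charge -1): no H
  Total hydrogens = 12.
Molecular formula: C11H12N2O6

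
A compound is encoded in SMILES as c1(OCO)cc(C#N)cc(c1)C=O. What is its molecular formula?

C9H7NO3

Heavy atoms from the SMILES: 9 C, 1 N, 3 O.
Implicit hydrogens by atom environment:
  3 × C (aromatic): 1 H each → 3
  3 × C (aromatic): no H
  2 × O: no H
  1 × C: 2 H
  1 × C: 1 H
  1 × C: no H
  1 × N: no H
  1 × O: 1 H
  Total hydrogens = 7.
Molecular formula: C9H7NO3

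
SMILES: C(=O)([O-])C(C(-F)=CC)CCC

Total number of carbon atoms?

The symbol for carbon appears 8 times in the SMILES.

8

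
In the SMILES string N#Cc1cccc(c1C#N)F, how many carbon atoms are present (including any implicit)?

8

The symbol for carbon appears 8 times in the SMILES. Lowercase c denotes aromatic carbon and counts toward C.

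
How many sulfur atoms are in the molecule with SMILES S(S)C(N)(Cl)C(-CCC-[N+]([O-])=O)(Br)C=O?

2

The symbol for sulfur appears 2 times in the SMILES.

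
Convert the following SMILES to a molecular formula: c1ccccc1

Heavy atoms from the SMILES: 6 C.
Implicit hydrogens by atom environment:
  6 × C (aromatic): 1 H each → 6
  Total hydrogens = 6.
Molecular formula: C6H6

C6H6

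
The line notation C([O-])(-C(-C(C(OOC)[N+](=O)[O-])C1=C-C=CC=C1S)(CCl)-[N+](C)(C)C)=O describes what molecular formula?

C15H21ClN2O6S

Heavy atoms from the SMILES: 15 C, 1 Cl, 2 N, 6 O, 1 S.
Implicit hydrogens by atom environment:
  4 × C: 3 H each → 12
  4 × C (aromatic): 1 H each → 4
  4 × O: no H
  2 × C: 1 H each → 2
  2 × C: no H
  2 × C (aromatic): no H
  2 × N (charge +1): no H
  2 × O (charge -1): no H
  1 × C: 2 H
  1 × Cl: no H
  1 × S: 1 H
  Total hydrogens = 21.
Molecular formula: C15H21ClN2O6S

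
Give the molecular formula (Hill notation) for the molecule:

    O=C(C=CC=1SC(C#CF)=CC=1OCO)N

Heavy atoms from the SMILES: 10 C, 1 F, 1 N, 3 O, 1 S.
Implicit hydrogens by atom environment:
  3 × C (aromatic): no H
  3 × C: no H
  2 × C: 1 H each → 2
  2 × O: no H
  1 × C: 2 H
  1 × C (aromatic): 1 H
  1 × F: no H
  1 × N: 2 H
  1 × O: 1 H
  1 × S (aromatic): no H
  Total hydrogens = 8.
Molecular formula: C10H8FNO3S

C10H8FNO3S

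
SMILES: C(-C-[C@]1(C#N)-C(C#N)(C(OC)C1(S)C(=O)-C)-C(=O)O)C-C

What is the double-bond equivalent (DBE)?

7

Molecular formula from the SMILES: C14H18N2O4S.
DoU = (2C + 2 + N − H − X)/2 = (2·14 + 2 + 2 − 18 − 0)/2 = 14/2 = 7.
(Structurally: 1 ring(s) + 6 π bond(s) = 7.)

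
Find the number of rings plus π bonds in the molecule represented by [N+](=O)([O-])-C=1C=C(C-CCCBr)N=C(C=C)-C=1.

Molecular formula from the SMILES: C11H13BrN2O2.
DoU = (2C + 2 + N − H − X)/2 = (2·11 + 2 + 2 − 13 − 1)/2 = 12/2 = 6.
(Structurally: 1 ring(s) + 5 π bond(s) = 6.)

6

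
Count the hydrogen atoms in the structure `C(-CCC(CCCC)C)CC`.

24

Hydrogens are implicit in SMILES; fill each atom to its normal valence:
  7 × C: 2 H each → 14
  3 × C: 3 H each → 9
  1 × C: 1 H
  Total hydrogens = 24.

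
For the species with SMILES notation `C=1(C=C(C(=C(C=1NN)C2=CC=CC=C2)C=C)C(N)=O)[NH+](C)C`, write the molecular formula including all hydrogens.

Heavy atoms from the SMILES: 17 C, 4 N, 1 O.
Implicit hydrogens by atom environment:
  6 × C (aromatic): 1 H each → 6
  6 × C (aromatic): no H
  2 × C: 3 H each → 6
  2 × N: 2 H each → 4
  1 × C: 2 H
  1 × C: 1 H
  1 × C: no H
  1 × N: 1 H
  1 × N (charge +1): 1 H
  1 × O: no H
  Total hydrogens = 21.
Net charge +1.
Molecular formula: C17H21N4O+

C17H21N4O+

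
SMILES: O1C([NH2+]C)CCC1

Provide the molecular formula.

Heavy atoms from the SMILES: 5 C, 1 N, 1 O.
Implicit hydrogens by atom environment:
  3 × C: 2 H each → 6
  1 × C: 3 H
  1 × C: 1 H
  1 × N (charge +1): 2 H
  1 × O: no H
  Total hydrogens = 12.
Net charge +1.
Molecular formula: C5H12NO+

C5H12NO+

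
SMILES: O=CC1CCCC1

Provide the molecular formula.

Heavy atoms from the SMILES: 6 C, 1 O.
Implicit hydrogens by atom environment:
  4 × C: 2 H each → 8
  2 × C: 1 H each → 2
  1 × O: no H
  Total hydrogens = 10.
Molecular formula: C6H10O

C6H10O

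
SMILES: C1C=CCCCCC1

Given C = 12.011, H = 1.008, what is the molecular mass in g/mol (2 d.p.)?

Molecular formula: C8H14.
M = 8×12.011 + 14×1.008 = 110.20 g/mol.

110.20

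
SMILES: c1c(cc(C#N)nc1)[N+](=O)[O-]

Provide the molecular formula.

C6H3N3O2

Heavy atoms from the SMILES: 6 C, 3 N, 2 O.
Implicit hydrogens by atom environment:
  3 × C (aromatic): 1 H each → 3
  2 × C (aromatic): no H
  1 × C: no H
  1 × N (aromatic): no H
  1 × N (charge +1): no H
  1 × N: no H
  1 × O: no H
  1 × O (charge -1): no H
  Total hydrogens = 3.
Molecular formula: C6H3N3O2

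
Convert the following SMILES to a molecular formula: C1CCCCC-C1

C7H14

Heavy atoms from the SMILES: 7 C.
Implicit hydrogens by atom environment:
  7 × C: 2 H each → 14
  Total hydrogens = 14.
Molecular formula: C7H14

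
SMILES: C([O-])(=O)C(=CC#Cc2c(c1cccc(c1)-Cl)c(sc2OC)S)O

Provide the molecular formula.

Heavy atoms from the SMILES: 16 C, 1 Cl, 4 O, 2 S.
Implicit hydrogens by atom environment:
  6 × C (aromatic): no H
  4 × C (aromatic): 1 H each → 4
  4 × C: no H
  2 × O: no H
  1 × C: 3 H
  1 × C: 1 H
  1 × Cl: no H
  1 × O: 1 H
  1 × O (charge -1): no H
  1 × S: 1 H
  1 × S (aromatic): no H
  Total hydrogens = 10.
Net charge -1.
Molecular formula: C16H10ClO4S2-

C16H10ClO4S2-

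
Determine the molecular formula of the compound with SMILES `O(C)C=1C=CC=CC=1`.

Heavy atoms from the SMILES: 7 C, 1 O.
Implicit hydrogens by atom environment:
  5 × C (aromatic): 1 H each → 5
  1 × C: 3 H
  1 × C (aromatic): no H
  1 × O: no H
  Total hydrogens = 8.
Molecular formula: C7H8O

C7H8O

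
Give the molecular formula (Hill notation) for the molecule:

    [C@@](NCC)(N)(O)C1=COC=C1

C7H12N2O2

Heavy atoms from the SMILES: 7 C, 2 N, 2 O.
Implicit hydrogens by atom environment:
  3 × C (aromatic): 1 H each → 3
  1 × C: 3 H
  1 × C: 2 H
  1 × C (aromatic): no H
  1 × C: no H
  1 × N: 2 H
  1 × N: 1 H
  1 × O: 1 H
  1 × O (aromatic): no H
  Total hydrogens = 12.
Molecular formula: C7H12N2O2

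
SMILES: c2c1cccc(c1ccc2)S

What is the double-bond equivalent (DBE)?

7

Molecular formula from the SMILES: C10H8S.
DoU = (2C + 2 + N − H − X)/2 = (2·10 + 2 + 0 − 8 − 0)/2 = 14/2 = 7.
(Structurally: 2 ring(s) + 5 π bond(s) = 7.)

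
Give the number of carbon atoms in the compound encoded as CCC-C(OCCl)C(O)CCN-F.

The symbol for carbon appears 8 times in the SMILES. (Cl is a single chlorine, not C + l.)

8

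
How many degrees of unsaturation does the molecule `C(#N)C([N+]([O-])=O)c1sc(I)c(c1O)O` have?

6

Molecular formula from the SMILES: C6H3IN2O4S.
DoU = (2C + 2 + N − H − X)/2 = (2·6 + 2 + 2 − 3 − 1)/2 = 12/2 = 6.
(Structurally: 1 ring(s) + 5 π bond(s) = 6.)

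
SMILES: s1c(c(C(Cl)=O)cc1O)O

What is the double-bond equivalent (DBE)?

4

Molecular formula from the SMILES: C5H3ClO3S.
DoU = (2C + 2 + N − H − X)/2 = (2·5 + 2 + 0 − 3 − 1)/2 = 8/2 = 4.
(Structurally: 1 ring(s) + 3 π bond(s) = 4.)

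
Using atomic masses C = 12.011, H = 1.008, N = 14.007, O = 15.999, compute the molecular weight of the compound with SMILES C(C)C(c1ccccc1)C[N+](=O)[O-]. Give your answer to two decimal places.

Molecular formula: C10H13NO2.
M = 10×12.011 + 13×1.008 + 1×14.007 + 2×15.999 = 179.22 g/mol.

179.22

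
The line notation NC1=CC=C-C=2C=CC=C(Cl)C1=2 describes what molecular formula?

Heavy atoms from the SMILES: 10 C, 1 Cl, 1 N.
Implicit hydrogens by atom environment:
  6 × C (aromatic): 1 H each → 6
  4 × C (aromatic): no H
  1 × Cl: no H
  1 × N: 2 H
  Total hydrogens = 8.
Molecular formula: C10H8ClN

C10H8ClN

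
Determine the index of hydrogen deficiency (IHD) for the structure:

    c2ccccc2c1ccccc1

8

Molecular formula from the SMILES: C12H10.
DoU = (2C + 2 + N − H − X)/2 = (2·12 + 2 + 0 − 10 − 0)/2 = 16/2 = 8.
(Structurally: 2 ring(s) + 6 π bond(s) = 8.)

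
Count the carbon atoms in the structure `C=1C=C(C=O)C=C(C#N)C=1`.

8

The symbol for carbon appears 8 times in the SMILES.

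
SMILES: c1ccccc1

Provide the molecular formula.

Heavy atoms from the SMILES: 6 C.
Implicit hydrogens by atom environment:
  6 × C (aromatic): 1 H each → 6
  Total hydrogens = 6.
Molecular formula: C6H6

C6H6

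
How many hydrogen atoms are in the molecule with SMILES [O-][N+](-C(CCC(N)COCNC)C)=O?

19

Hydrogens are implicit in SMILES; fill each atom to its normal valence:
  4 × C: 2 H each → 8
  2 × C: 3 H each → 6
  2 × C: 1 H each → 2
  2 × O: no H
  1 × N: 2 H
  1 × N: 1 H
  1 × N (charge +1): no H
  1 × O (charge -1): no H
  Total hydrogens = 19.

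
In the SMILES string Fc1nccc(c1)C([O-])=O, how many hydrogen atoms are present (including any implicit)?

Hydrogens are implicit in SMILES; fill each atom to its normal valence:
  3 × C (aromatic): 1 H each → 3
  2 × C (aromatic): no H
  1 × C: no H
  1 × F: no H
  1 × N (aromatic): no H
  1 × O: no H
  1 × O (charge -1): no H
  Total hydrogens = 3.

3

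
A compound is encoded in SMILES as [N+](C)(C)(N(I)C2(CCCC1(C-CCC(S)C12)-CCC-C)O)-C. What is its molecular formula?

C17H34IN2OS+

Heavy atoms from the SMILES: 17 C, 1 I, 2 N, 1 O, 1 S.
Implicit hydrogens by atom environment:
  9 × C: 2 H each → 18
  4 × C: 3 H each → 12
  2 × C: 1 H each → 2
  2 × C: no H
  1 × I: no H
  1 × N: no H
  1 × N (charge +1): no H
  1 × O: 1 H
  1 × S: 1 H
  Total hydrogens = 34.
Net charge +1.
Molecular formula: C17H34IN2OS+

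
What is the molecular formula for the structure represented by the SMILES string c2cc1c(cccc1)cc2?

C10H8

Heavy atoms from the SMILES: 10 C.
Implicit hydrogens by atom environment:
  8 × C (aromatic): 1 H each → 8
  2 × C (aromatic): no H
  Total hydrogens = 8.
Molecular formula: C10H8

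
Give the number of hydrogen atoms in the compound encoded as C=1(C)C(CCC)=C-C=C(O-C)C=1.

Hydrogens are implicit in SMILES; fill each atom to its normal valence:
  3 × C: 3 H each → 9
  3 × C (aromatic): 1 H each → 3
  3 × C (aromatic): no H
  2 × C: 2 H each → 4
  1 × O: no H
  Total hydrogens = 16.

16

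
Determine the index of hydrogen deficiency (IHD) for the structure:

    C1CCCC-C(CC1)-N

Molecular formula from the SMILES: C8H17N.
DoU = (2C + 2 + N − H − X)/2 = (2·8 + 2 + 1 − 17 − 0)/2 = 2/2 = 1.
(Structurally: 1 ring(s) + 0 π bond(s) = 1.)

1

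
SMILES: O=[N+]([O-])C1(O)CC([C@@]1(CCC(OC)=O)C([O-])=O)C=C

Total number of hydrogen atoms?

Hydrogens are implicit in SMILES; fill each atom to its normal valence:
  4 × C: 2 H each → 8
  4 × C: no H
  4 × O: no H
  2 × C: 1 H each → 2
  2 × O (charge -1): no H
  1 × C: 3 H
  1 × N (charge +1): no H
  1 × O: 1 H
  Total hydrogens = 14.

14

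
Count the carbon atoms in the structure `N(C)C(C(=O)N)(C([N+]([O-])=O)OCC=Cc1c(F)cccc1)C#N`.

The symbol for carbon appears 14 times in the SMILES. Lowercase c denotes aromatic carbon and counts toward C.

14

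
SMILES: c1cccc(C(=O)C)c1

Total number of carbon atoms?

The symbol for carbon appears 8 times in the SMILES. Lowercase c denotes aromatic carbon and counts toward C.

8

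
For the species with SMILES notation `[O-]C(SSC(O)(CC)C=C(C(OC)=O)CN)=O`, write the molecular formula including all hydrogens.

C9H14NO5S2-

Heavy atoms from the SMILES: 9 C, 1 N, 5 O, 2 S.
Implicit hydrogens by atom environment:
  4 × C: no H
  3 × O: no H
  2 × C: 3 H each → 6
  2 × C: 2 H each → 4
  2 × S: no H
  1 × C: 1 H
  1 × N: 2 H
  1 × O: 1 H
  1 × O (charge -1): no H
  Total hydrogens = 14.
Net charge -1.
Molecular formula: C9H14NO5S2-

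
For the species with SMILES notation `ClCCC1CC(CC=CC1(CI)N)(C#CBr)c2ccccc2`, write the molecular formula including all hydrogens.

Heavy atoms from the SMILES: 1 Br, 18 C, 1 Cl, 1 I, 1 N.
Implicit hydrogens by atom environment:
  5 × C: 2 H each → 10
  5 × C (aromatic): 1 H each → 5
  4 × C: no H
  3 × C: 1 H each → 3
  1 × Br: no H
  1 × C (aromatic): no H
  1 × Cl: no H
  1 × I: no H
  1 × N: 2 H
  Total hydrogens = 20.
Molecular formula: C18H20BrClIN

C18H20BrClIN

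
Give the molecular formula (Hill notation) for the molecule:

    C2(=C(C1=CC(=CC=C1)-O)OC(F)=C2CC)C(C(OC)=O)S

C15H15FO4S

Heavy atoms from the SMILES: 15 C, 1 F, 4 O, 1 S.
Implicit hydrogens by atom environment:
  6 × C (aromatic): no H
  4 × C (aromatic): 1 H each → 4
  2 × C: 3 H each → 6
  2 × O: no H
  1 × C: 2 H
  1 × C: 1 H
  1 × C: no H
  1 × F: no H
  1 × O: 1 H
  1 × O (aromatic): no H
  1 × S: 1 H
  Total hydrogens = 15.
Molecular formula: C15H15FO4S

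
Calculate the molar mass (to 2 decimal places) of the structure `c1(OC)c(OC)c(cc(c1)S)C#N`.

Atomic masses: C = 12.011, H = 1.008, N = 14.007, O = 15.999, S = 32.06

195.24

Molecular formula: C9H9NO2S.
M = 9×12.011 + 9×1.008 + 1×14.007 + 2×15.999 + 1×32.06 = 195.24 g/mol.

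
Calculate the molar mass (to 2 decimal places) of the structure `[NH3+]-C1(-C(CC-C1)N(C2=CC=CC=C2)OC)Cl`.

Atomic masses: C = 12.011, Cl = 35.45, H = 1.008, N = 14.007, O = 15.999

Molecular formula: C12H18ClN2O+.
M = 12×12.011 + 1×35.45 + 18×1.008 + 2×14.007 + 1×15.999 = 241.74 g/mol.

241.74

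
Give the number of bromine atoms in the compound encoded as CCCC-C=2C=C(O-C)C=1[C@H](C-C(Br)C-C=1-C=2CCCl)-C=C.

1

The symbol for bromine appears 1 time in the SMILES.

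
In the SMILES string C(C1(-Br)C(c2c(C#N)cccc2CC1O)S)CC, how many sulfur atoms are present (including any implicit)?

1

The symbol for sulfur appears 1 time in the SMILES.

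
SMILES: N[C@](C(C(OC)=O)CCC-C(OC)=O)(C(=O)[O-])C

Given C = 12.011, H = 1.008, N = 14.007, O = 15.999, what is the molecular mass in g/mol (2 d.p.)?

260.27

Molecular formula: C11H18NO6-.
M = 11×12.011 + 18×1.008 + 1×14.007 + 6×15.999 = 260.27 g/mol.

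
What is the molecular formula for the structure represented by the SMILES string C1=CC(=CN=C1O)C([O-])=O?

Heavy atoms from the SMILES: 6 C, 1 N, 3 O.
Implicit hydrogens by atom environment:
  3 × C (aromatic): 1 H each → 3
  2 × C (aromatic): no H
  1 × C: no H
  1 × N (aromatic): no H
  1 × O: 1 H
  1 × O: no H
  1 × O (charge -1): no H
  Total hydrogens = 4.
Net charge -1.
Molecular formula: C6H4NO3-

C6H4NO3-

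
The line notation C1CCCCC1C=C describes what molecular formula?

Heavy atoms from the SMILES: 8 C.
Implicit hydrogens by atom environment:
  6 × C: 2 H each → 12
  2 × C: 1 H each → 2
  Total hydrogens = 14.
Molecular formula: C8H14

C8H14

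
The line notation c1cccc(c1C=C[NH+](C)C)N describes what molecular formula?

Heavy atoms from the SMILES: 10 C, 2 N.
Implicit hydrogens by atom environment:
  4 × C (aromatic): 1 H each → 4
  2 × C: 3 H each → 6
  2 × C: 1 H each → 2
  2 × C (aromatic): no H
  1 × N: 2 H
  1 × N (charge +1): 1 H
  Total hydrogens = 15.
Net charge +1.
Molecular formula: C10H15N2+

C10H15N2+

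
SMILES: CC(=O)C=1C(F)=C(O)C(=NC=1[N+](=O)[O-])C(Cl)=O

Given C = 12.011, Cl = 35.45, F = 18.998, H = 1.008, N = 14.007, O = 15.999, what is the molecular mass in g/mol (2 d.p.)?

Molecular formula: C8H4ClFN2O5.
M = 8×12.011 + 1×35.45 + 1×18.998 + 4×1.008 + 2×14.007 + 5×15.999 = 262.58 g/mol.

262.58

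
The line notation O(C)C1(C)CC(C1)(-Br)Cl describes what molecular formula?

Heavy atoms from the SMILES: 1 Br, 6 C, 1 Cl, 1 O.
Implicit hydrogens by atom environment:
  2 × C: 3 H each → 6
  2 × C: 2 H each → 4
  2 × C: no H
  1 × Br: no H
  1 × Cl: no H
  1 × O: no H
  Total hydrogens = 10.
Molecular formula: C6H10BrClO

C6H10BrClO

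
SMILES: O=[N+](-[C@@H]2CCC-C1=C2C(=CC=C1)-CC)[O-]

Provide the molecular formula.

C12H15NO2

Heavy atoms from the SMILES: 12 C, 1 N, 2 O.
Implicit hydrogens by atom environment:
  4 × C: 2 H each → 8
  3 × C (aromatic): 1 H each → 3
  3 × C (aromatic): no H
  1 × C: 3 H
  1 × C: 1 H
  1 × N (charge +1): no H
  1 × O: no H
  1 × O (charge -1): no H
  Total hydrogens = 15.
Molecular formula: C12H15NO2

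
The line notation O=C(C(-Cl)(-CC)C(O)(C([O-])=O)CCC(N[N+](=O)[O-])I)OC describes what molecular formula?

C10H15ClIN2O7-

Heavy atoms from the SMILES: 10 C, 1 Cl, 1 I, 2 N, 7 O.
Implicit hydrogens by atom environment:
  4 × C: no H
  4 × O: no H
  3 × C: 2 H each → 6
  2 × C: 3 H each → 6
  2 × O (charge -1): no H
  1 × C: 1 H
  1 × Cl: no H
  1 × I: no H
  1 × N: 1 H
  1 × N (charge +1): no H
  1 × O: 1 H
  Total hydrogens = 15.
Net charge -1.
Molecular formula: C10H15ClIN2O7-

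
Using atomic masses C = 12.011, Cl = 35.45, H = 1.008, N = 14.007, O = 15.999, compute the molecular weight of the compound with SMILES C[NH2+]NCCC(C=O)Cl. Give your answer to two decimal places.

Molecular formula: C5H12ClN2O+.
M = 5×12.011 + 1×35.45 + 12×1.008 + 2×14.007 + 1×15.999 = 151.61 g/mol.

151.61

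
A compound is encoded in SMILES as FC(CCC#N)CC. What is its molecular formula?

C6H10FN

Heavy atoms from the SMILES: 6 C, 1 F, 1 N.
Implicit hydrogens by atom environment:
  3 × C: 2 H each → 6
  1 × C: 3 H
  1 × C: 1 H
  1 × C: no H
  1 × F: no H
  1 × N: no H
  Total hydrogens = 10.
Molecular formula: C6H10FN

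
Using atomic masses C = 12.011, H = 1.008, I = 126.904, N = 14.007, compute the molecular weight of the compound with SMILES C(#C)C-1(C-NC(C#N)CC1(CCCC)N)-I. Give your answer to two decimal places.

Molecular formula: C12H18IN3.
M = 12×12.011 + 18×1.008 + 1×126.904 + 3×14.007 = 331.20 g/mol.

331.20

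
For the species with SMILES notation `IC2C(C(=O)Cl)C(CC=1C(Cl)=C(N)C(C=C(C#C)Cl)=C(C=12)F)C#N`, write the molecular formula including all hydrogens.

C16H9Cl3FIN2O

Heavy atoms from the SMILES: 16 C, 3 Cl, 1 F, 1 I, 2 N, 1 O.
Implicit hydrogens by atom environment:
  6 × C (aromatic): no H
  5 × C: 1 H each → 5
  4 × C: no H
  3 × Cl: no H
  1 × C: 2 H
  1 × F: no H
  1 × I: no H
  1 × N: 2 H
  1 × N: no H
  1 × O: no H
  Total hydrogens = 9.
Molecular formula: C16H9Cl3FIN2O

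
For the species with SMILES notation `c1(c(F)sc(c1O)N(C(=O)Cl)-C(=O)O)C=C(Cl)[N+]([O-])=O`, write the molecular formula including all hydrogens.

C8H3Cl2FN2O6S

Heavy atoms from the SMILES: 8 C, 2 Cl, 1 F, 2 N, 6 O, 1 S.
Implicit hydrogens by atom environment:
  4 × C (aromatic): no H
  3 × C: no H
  3 × O: no H
  2 × Cl: no H
  2 × O: 1 H each → 2
  1 × C: 1 H
  1 × F: no H
  1 × N (charge +1): no H
  1 × N: no H
  1 × O (charge -1): no H
  1 × S (aromatic): no H
  Total hydrogens = 3.
Molecular formula: C8H3Cl2FN2O6S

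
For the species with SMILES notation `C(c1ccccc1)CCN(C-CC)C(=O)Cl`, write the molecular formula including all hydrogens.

Heavy atoms from the SMILES: 13 C, 1 Cl, 1 N, 1 O.
Implicit hydrogens by atom environment:
  5 × C: 2 H each → 10
  5 × C (aromatic): 1 H each → 5
  1 × C: 3 H
  1 × C: no H
  1 × C (aromatic): no H
  1 × Cl: no H
  1 × N: no H
  1 × O: no H
  Total hydrogens = 18.
Molecular formula: C13H18ClNO

C13H18ClNO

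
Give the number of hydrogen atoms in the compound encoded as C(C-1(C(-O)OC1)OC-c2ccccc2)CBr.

Hydrogens are implicit in SMILES; fill each atom to its normal valence:
  5 × C (aromatic): 1 H each → 5
  4 × C: 2 H each → 8
  2 × O: no H
  1 × Br: no H
  1 × C: 1 H
  1 × C: no H
  1 × C (aromatic): no H
  1 × O: 1 H
  Total hydrogens = 15.

15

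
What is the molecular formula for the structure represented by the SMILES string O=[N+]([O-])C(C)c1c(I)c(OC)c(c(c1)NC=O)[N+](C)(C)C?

C13H19IN3O4+

Heavy atoms from the SMILES: 13 C, 1 I, 3 N, 4 O.
Implicit hydrogens by atom environment:
  5 × C: 3 H each → 15
  5 × C (aromatic): no H
  3 × O: no H
  2 × C: 1 H each → 2
  2 × N (charge +1): no H
  1 × C (aromatic): 1 H
  1 × I: no H
  1 × N: 1 H
  1 × O (charge -1): no H
  Total hydrogens = 19.
Net charge +1.
Molecular formula: C13H19IN3O4+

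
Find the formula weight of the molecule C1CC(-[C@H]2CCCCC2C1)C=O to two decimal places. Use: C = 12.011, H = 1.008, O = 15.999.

Molecular formula: C11H18O.
M = 11×12.011 + 18×1.008 + 1×15.999 = 166.26 g/mol.

166.26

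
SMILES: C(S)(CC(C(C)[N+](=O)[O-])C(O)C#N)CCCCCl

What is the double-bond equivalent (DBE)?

Molecular formula from the SMILES: C11H19ClN2O3S.
DoU = (2C + 2 + N − H − X)/2 = (2·11 + 2 + 2 − 19 − 1)/2 = 6/2 = 3.
(Structurally: 0 ring(s) + 3 π bond(s) = 3.)

3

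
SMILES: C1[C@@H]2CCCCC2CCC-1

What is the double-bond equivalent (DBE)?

Molecular formula from the SMILES: C10H18.
DoU = (2C + 2 + N − H − X)/2 = (2·10 + 2 + 0 − 18 − 0)/2 = 4/2 = 2.
(Structurally: 2 ring(s) + 0 π bond(s) = 2.)

2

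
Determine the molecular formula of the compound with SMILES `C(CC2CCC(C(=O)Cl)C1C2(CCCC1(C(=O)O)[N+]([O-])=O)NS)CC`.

Heavy atoms from the SMILES: 16 C, 1 Cl, 2 N, 5 O, 1 S.
Implicit hydrogens by atom environment:
  8 × C: 2 H each → 16
  4 × C: no H
  3 × C: 1 H each → 3
  3 × O: no H
  1 × C: 3 H
  1 × Cl: no H
  1 × N: 1 H
  1 × N (charge +1): no H
  1 × O: 1 H
  1 × O (charge -1): no H
  1 × S: 1 H
  Total hydrogens = 25.
Molecular formula: C16H25ClN2O5S

C16H25ClN2O5S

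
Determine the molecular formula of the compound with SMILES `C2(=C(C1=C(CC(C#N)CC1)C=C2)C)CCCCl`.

Heavy atoms from the SMILES: 15 C, 1 Cl, 1 N.
Implicit hydrogens by atom environment:
  6 × C: 2 H each → 12
  4 × C (aromatic): no H
  2 × C (aromatic): 1 H each → 2
  1 × C: 3 H
  1 × C: 1 H
  1 × C: no H
  1 × Cl: no H
  1 × N: no H
  Total hydrogens = 18.
Molecular formula: C15H18ClN

C15H18ClN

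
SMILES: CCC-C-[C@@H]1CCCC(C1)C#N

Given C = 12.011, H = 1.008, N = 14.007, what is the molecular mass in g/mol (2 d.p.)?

165.28

Molecular formula: C11H19N.
M = 11×12.011 + 19×1.008 + 1×14.007 = 165.28 g/mol.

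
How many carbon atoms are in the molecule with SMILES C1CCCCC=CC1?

The symbol for carbon appears 8 times in the SMILES.

8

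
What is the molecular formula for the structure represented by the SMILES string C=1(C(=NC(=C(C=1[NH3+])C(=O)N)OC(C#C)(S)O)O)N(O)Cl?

C9H10ClN4O5S+

Heavy atoms from the SMILES: 9 C, 1 Cl, 4 N, 5 O, 1 S.
Implicit hydrogens by atom environment:
  5 × C (aromatic): no H
  3 × C: no H
  3 × O: 1 H each → 3
  2 × O: no H
  1 × C: 1 H
  1 × Cl: no H
  1 × N (charge +1): 3 H
  1 × N: 2 H
  1 × N (aromatic): no H
  1 × N: no H
  1 × S: 1 H
  Total hydrogens = 10.
Net charge +1.
Molecular formula: C9H10ClN4O5S+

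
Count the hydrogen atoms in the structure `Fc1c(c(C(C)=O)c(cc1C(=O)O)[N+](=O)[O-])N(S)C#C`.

7

Hydrogens are implicit in SMILES; fill each atom to its normal valence:
  5 × C (aromatic): no H
  3 × C: no H
  3 × O: no H
  1 × C: 3 H
  1 × C (aromatic): 1 H
  1 × C: 1 H
  1 × F: no H
  1 × N: no H
  1 × N (charge +1): no H
  1 × O: 1 H
  1 × O (charge -1): no H
  1 × S: 1 H
  Total hydrogens = 7.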